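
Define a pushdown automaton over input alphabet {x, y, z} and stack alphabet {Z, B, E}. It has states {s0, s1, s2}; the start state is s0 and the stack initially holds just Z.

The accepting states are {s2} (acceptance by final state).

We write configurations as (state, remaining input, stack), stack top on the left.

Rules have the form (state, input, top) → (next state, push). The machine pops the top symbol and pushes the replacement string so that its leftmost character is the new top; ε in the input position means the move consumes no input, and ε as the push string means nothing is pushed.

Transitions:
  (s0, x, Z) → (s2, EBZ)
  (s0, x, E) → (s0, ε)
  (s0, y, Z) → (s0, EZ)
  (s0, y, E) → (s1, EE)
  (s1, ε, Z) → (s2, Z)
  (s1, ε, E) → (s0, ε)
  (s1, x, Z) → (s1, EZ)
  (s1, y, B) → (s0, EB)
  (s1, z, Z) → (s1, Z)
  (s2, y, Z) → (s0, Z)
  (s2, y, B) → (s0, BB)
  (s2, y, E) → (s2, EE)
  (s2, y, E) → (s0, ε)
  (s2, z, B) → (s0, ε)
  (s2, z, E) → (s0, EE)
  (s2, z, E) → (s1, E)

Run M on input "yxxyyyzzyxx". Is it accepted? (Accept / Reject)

No computation consumes all input and reaches a final state.

Reject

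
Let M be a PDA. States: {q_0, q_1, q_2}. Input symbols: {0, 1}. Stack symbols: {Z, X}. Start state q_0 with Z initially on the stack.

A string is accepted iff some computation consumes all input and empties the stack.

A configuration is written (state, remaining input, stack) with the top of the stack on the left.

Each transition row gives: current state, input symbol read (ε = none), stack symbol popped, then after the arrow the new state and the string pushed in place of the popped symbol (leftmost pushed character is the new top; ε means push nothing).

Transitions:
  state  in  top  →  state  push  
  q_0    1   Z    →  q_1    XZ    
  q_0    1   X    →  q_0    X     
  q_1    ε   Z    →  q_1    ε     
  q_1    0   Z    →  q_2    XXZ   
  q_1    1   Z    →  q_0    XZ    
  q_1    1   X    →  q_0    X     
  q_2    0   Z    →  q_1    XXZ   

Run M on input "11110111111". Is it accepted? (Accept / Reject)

Reject

No computation consumes all input and empties the stack.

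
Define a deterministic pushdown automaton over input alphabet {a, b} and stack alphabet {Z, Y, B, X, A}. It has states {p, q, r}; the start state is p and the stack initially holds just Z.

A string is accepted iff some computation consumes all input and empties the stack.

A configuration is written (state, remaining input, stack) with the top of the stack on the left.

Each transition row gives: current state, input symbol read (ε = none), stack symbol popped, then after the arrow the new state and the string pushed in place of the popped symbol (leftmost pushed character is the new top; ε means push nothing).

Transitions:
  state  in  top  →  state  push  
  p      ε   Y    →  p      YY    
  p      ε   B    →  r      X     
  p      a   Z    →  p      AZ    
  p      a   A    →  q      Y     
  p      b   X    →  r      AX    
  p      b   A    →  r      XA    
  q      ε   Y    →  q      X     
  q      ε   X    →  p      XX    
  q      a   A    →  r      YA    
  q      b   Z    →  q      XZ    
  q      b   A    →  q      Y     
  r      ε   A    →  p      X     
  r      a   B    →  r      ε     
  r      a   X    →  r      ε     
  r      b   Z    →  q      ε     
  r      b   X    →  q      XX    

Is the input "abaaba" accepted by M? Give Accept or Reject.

Reject

(p, abaaba, Z)
  read a, top Z: go to p, push AZ → (p, baaba, AZ)
  read b, top A: go to r, push XA → (r, aaba, XAZ)
  read a, top X: go to r, push ε → (r, aba, AZ)
  ε-move, top A: go to p, push X → (p, aba, XZ)
No transition applies at (p, aba, XZ); input not fully consumed.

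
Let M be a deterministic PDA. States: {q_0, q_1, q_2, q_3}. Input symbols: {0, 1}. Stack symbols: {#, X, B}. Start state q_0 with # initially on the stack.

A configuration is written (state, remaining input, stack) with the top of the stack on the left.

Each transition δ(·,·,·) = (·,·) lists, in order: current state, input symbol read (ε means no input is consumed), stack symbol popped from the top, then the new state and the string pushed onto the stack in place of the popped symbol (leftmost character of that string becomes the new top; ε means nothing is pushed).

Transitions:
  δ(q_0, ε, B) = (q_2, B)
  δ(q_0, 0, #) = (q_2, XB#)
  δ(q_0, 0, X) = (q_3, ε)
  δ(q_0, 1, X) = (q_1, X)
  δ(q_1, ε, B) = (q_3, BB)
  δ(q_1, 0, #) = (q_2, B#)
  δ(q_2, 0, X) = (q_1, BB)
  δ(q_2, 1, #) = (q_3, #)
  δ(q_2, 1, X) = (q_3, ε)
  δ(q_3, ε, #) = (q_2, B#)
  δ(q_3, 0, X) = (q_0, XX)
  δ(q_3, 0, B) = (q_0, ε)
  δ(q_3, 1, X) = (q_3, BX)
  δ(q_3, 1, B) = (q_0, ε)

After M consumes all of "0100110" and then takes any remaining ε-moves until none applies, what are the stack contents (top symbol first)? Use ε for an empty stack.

XB#

(q_0, 0100110, #) ⊢ (q_2, 100110, XB#) ⊢ (q_3, 00110, B#) ⊢ (q_0, 0110, #) ⊢ (q_2, 110, XB#) ⊢ (q_3, 10, B#) ⊢ (q_0, 0, #) ⊢ (q_2, ε, XB#)
All input consumed in state q_2 with stack XB#.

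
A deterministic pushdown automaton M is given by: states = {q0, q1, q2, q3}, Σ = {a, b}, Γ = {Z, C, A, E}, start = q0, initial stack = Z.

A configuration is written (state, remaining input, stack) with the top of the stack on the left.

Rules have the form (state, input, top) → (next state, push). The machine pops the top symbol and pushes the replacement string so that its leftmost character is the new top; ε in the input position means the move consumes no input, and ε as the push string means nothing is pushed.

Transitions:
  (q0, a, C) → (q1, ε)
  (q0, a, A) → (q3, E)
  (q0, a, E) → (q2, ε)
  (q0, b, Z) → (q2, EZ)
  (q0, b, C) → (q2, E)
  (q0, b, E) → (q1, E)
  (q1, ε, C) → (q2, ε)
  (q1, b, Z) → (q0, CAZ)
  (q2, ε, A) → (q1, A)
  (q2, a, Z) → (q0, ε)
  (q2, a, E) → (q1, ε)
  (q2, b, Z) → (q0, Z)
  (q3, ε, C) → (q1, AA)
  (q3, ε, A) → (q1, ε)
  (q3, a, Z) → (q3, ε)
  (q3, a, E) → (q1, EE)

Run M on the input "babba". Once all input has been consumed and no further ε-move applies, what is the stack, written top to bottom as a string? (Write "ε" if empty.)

AZ

(q0, babba, Z)
  read b, top Z: go to q2, push EZ → (q2, abba, EZ)
  read a, top E: go to q1, push ε → (q1, bba, Z)
  read b, top Z: go to q0, push CAZ → (q0, ba, CAZ)
  read b, top C: go to q2, push E → (q2, a, EAZ)
  read a, top E: go to q1, push ε → (q1, ε, AZ)
All input consumed in state q1 with stack AZ.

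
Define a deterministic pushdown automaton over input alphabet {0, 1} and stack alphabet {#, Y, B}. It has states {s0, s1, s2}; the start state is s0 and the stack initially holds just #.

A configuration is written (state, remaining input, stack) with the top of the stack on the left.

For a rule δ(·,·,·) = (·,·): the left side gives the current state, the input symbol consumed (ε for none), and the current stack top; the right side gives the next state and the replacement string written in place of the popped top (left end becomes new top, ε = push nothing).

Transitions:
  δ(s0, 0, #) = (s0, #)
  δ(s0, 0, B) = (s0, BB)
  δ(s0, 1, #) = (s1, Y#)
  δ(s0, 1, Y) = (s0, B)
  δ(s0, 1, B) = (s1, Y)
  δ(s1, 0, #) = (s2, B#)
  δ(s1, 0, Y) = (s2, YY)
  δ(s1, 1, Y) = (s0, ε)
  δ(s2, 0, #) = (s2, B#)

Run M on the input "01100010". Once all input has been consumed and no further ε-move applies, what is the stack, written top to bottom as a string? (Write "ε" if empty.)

YY#

(s0, 01100010, #)
  read 0, top #: go to s0, push # → (s0, 1100010, #)
  read 1, top #: go to s1, push Y# → (s1, 100010, Y#)
  read 1, top Y: go to s0, push ε → (s0, 00010, #)
  read 0, top #: go to s0, push # → (s0, 0010, #)
  read 0, top #: go to s0, push # → (s0, 010, #)
  read 0, top #: go to s0, push # → (s0, 10, #)
  read 1, top #: go to s1, push Y# → (s1, 0, Y#)
  read 0, top Y: go to s2, push YY → (s2, ε, YY#)
All input consumed in state s2 with stack YY#.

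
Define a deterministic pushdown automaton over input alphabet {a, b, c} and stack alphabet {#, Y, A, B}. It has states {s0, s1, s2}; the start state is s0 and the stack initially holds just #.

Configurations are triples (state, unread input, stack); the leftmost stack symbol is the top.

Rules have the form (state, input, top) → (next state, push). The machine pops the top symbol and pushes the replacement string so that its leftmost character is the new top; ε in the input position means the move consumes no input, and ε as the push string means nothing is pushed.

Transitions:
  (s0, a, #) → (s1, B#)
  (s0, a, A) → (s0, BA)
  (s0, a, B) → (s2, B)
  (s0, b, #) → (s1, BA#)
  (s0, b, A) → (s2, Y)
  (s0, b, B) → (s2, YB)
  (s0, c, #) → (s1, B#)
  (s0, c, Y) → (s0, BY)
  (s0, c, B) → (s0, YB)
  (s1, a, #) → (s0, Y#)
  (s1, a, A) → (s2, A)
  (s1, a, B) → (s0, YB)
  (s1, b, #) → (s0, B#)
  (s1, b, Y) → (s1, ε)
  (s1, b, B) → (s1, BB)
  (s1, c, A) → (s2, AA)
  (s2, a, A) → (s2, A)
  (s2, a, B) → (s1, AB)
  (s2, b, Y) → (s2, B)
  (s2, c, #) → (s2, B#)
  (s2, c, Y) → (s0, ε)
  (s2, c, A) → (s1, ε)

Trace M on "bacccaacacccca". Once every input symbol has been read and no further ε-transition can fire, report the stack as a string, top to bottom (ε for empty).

(s0, bacccaacacccca, #)
  read b, top #: go to s1, push BA# → (s1, acccaacacccca, BA#)
  read a, top B: go to s0, push YB → (s0, cccaacacccca, YBA#)
  read c, top Y: go to s0, push BY → (s0, ccaacacccca, BYBA#)
  read c, top B: go to s0, push YB → (s0, caacacccca, YBYBA#)
  read c, top Y: go to s0, push BY → (s0, aacacccca, BYBYBA#)
  read a, top B: go to s2, push B → (s2, acacccca, BYBYBA#)
  read a, top B: go to s1, push AB → (s1, cacccca, ABYBYBA#)
  read c, top A: go to s2, push AA → (s2, acccca, AABYBYBA#)
  read a, top A: go to s2, push A → (s2, cccca, AABYBYBA#)
  read c, top A: go to s1, push ε → (s1, ccca, ABYBYBA#)
  read c, top A: go to s2, push AA → (s2, cca, AABYBYBA#)
  read c, top A: go to s1, push ε → (s1, ca, ABYBYBA#)
  read c, top A: go to s2, push AA → (s2, a, AABYBYBA#)
  read a, top A: go to s2, push A → (s2, ε, AABYBYBA#)
All input consumed in state s2 with stack AABYBYBA#.

AABYBYBA#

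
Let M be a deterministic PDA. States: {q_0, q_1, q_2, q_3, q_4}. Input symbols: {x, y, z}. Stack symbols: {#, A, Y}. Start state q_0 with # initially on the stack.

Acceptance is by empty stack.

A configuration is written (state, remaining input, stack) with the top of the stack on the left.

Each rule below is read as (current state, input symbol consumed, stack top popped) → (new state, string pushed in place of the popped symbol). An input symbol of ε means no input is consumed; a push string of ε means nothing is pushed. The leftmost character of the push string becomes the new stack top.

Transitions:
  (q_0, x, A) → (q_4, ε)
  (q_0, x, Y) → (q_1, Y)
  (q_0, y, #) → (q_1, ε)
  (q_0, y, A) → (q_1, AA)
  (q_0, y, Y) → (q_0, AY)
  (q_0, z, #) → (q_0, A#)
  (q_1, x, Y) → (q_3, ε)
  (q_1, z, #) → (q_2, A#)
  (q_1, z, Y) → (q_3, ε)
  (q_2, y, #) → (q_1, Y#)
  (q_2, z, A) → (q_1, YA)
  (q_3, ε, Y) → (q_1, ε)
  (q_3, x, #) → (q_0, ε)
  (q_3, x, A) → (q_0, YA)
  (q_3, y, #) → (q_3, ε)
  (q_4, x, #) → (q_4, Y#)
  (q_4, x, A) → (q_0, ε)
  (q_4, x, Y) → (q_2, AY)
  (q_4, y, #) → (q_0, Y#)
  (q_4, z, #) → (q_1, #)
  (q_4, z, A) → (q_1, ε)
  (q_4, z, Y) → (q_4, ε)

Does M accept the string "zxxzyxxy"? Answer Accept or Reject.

Accept

(q_0, zxxzyxxy, #)
  read z, top #: go to q_0, push A# → (q_0, xxzyxxy, A#)
  read x, top A: go to q_4, push ε → (q_4, xzyxxy, #)
  read x, top #: go to q_4, push Y# → (q_4, zyxxy, Y#)
  read z, top Y: go to q_4, push ε → (q_4, yxxy, #)
  read y, top #: go to q_0, push Y# → (q_0, xxy, Y#)
  read x, top Y: go to q_1, push Y → (q_1, xy, Y#)
  read x, top Y: go to q_3, push ε → (q_3, y, #)
  read y, top #: go to q_3, push ε → (q_3, ε, ε)
All input consumed and the stack is empty.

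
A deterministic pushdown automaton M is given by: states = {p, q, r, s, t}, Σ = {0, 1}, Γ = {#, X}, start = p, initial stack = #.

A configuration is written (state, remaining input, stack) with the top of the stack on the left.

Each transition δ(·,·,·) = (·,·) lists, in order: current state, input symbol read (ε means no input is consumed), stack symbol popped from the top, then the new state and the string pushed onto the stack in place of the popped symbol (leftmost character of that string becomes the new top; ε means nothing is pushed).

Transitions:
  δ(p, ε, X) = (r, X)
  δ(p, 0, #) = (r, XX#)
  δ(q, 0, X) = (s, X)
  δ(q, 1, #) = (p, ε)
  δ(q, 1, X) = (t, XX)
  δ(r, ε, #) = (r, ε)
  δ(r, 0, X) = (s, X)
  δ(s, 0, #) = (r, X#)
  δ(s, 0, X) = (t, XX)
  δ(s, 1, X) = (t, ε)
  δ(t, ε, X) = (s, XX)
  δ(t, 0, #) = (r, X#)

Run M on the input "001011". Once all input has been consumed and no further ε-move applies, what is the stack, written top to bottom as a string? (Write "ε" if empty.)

(p, 001011, #) ⊢ (r, 01011, XX#) ⊢ (s, 1011, XX#) ⊢ (t, 011, X#) ⊢ (s, 011, XX#) ⊢ (t, 11, XXX#) ⊢ (s, 11, XXXX#) ⊢ (t, 1, XXX#) ⊢ (s, 1, XXXX#) ⊢ (t, ε, XXX#) ⊢ (s, ε, XXXX#)
All input consumed in state s with stack XXXX#.

XXXX#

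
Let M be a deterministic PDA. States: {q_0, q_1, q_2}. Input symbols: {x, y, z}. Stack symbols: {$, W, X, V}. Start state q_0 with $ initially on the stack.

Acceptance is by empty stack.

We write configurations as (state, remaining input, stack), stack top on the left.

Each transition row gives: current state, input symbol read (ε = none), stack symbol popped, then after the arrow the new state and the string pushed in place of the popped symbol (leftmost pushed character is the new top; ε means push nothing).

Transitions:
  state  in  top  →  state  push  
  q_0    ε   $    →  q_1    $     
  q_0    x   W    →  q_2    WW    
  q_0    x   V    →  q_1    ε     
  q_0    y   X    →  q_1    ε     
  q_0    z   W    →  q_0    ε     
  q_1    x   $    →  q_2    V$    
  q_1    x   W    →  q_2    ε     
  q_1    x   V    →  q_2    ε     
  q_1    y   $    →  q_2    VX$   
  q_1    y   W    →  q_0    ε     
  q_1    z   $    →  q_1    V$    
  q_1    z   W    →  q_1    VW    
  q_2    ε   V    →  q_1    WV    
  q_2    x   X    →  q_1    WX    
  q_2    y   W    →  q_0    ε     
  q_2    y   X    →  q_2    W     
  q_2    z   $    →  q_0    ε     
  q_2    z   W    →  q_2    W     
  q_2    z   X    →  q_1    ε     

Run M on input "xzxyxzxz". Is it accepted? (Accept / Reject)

(q_0, xzxyxzxz, $)
  ε-move, top $: go to q_1, push $ → (q_1, xzxyxzxz, $)
  read x, top $: go to q_2, push V$ → (q_2, zxyxzxz, V$)
  ε-move, top V: go to q_1, push WV → (q_1, zxyxzxz, WV$)
  read z, top W: go to q_1, push VW → (q_1, xyxzxz, VWV$)
  read x, top V: go to q_2, push ε → (q_2, yxzxz, WV$)
  read y, top W: go to q_0, push ε → (q_0, xzxz, V$)
  read x, top V: go to q_1, push ε → (q_1, zxz, $)
  read z, top $: go to q_1, push V$ → (q_1, xz, V$)
  read x, top V: go to q_2, push ε → (q_2, z, $)
  read z, top $: go to q_0, push ε → (q_0, ε, ε)
All input consumed and the stack is empty.

Accept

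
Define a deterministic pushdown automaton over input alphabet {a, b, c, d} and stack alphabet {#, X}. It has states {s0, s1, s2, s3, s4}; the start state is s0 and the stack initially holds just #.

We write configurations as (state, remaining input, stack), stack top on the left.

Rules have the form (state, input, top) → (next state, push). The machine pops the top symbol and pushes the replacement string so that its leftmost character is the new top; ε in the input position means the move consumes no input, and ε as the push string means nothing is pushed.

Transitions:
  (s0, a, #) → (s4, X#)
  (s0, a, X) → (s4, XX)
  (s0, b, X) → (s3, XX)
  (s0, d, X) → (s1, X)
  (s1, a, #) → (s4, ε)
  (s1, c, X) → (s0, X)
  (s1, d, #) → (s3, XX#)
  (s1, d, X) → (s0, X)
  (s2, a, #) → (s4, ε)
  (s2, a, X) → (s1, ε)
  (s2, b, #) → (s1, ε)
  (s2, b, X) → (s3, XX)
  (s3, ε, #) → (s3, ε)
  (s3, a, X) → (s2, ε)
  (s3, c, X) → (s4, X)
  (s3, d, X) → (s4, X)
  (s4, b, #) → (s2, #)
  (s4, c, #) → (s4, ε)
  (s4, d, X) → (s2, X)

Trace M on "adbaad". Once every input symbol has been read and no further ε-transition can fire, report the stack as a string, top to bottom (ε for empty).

XX#

(s0, adbaad, #) ⊢ (s4, dbaad, X#) ⊢ (s2, baad, X#) ⊢ (s3, aad, XX#) ⊢ (s2, ad, X#) ⊢ (s1, d, #) ⊢ (s3, ε, XX#)
All input consumed in state s3 with stack XX#.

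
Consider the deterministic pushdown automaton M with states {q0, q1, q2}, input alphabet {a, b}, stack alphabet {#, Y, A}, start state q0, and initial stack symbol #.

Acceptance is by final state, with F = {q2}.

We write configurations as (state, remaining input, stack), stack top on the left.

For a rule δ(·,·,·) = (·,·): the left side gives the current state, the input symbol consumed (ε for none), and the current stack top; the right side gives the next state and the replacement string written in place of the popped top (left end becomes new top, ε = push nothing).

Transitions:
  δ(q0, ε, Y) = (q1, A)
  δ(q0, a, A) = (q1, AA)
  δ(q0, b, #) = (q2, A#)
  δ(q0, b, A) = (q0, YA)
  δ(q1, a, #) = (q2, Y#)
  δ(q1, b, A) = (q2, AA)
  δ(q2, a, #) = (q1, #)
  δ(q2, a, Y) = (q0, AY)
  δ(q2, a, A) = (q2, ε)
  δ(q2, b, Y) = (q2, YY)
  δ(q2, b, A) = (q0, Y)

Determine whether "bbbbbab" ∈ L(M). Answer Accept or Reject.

(q0, bbbbbab, #)
  read b, top #: go to q2, push A# → (q2, bbbbab, A#)
  read b, top A: go to q0, push Y → (q0, bbbab, Y#)
  ε-move, top Y: go to q1, push A → (q1, bbbab, A#)
  read b, top A: go to q2, push AA → (q2, bbab, AA#)
  read b, top A: go to q0, push Y → (q0, bab, YA#)
  ε-move, top Y: go to q1, push A → (q1, bab, AA#)
  read b, top A: go to q2, push AA → (q2, ab, AAA#)
  read a, top A: go to q2, push ε → (q2, b, AA#)
  read b, top A: go to q0, push Y → (q0, ε, YA#)
  ε-move, top Y: go to q1, push A → (q1, ε, AA#)
All input consumed; state q1 ∉ F and no further ε-move applies.

Reject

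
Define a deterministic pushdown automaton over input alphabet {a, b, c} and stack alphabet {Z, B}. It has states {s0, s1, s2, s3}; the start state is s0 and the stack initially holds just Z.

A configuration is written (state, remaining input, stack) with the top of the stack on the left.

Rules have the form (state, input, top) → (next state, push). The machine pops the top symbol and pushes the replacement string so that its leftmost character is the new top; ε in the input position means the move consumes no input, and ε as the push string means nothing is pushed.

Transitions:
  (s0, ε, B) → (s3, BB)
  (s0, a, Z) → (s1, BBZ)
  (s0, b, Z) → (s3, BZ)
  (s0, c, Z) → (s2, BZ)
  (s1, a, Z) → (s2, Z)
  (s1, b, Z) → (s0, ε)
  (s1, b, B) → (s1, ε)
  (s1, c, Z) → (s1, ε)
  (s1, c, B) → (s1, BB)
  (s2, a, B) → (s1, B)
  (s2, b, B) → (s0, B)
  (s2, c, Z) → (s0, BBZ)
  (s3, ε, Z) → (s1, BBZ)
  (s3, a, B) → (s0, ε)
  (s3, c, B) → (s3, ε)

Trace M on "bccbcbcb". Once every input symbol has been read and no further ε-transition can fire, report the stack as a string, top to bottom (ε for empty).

BBZ

(s0, bccbcbcb, Z) ⊢ (s3, ccbcbcb, BZ) ⊢ (s3, cbcbcb, Z) ⊢ (s1, cbcbcb, BBZ) ⊢ (s1, bcbcb, BBBZ) ⊢ (s1, cbcb, BBZ) ⊢ (s1, bcb, BBBZ) ⊢ (s1, cb, BBZ) ⊢ (s1, b, BBBZ) ⊢ (s1, ε, BBZ)
All input consumed in state s1 with stack BBZ.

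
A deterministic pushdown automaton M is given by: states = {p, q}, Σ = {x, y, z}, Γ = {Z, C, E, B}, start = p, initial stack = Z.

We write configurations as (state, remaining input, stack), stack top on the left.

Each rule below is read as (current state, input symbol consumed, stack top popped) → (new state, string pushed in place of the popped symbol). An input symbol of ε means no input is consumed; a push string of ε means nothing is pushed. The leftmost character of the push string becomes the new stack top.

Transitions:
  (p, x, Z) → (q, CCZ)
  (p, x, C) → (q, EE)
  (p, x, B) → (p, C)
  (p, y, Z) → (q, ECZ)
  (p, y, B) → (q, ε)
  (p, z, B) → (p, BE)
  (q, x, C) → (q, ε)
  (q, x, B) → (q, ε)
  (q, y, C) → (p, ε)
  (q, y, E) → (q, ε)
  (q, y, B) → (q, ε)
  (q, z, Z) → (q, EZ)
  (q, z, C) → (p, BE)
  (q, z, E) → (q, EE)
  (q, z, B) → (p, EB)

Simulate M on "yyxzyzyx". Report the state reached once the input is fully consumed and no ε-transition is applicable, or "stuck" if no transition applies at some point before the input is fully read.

(p, yyxzyzyx, Z) ⊢ (q, yxzyzyx, ECZ) ⊢ (q, xzyzyx, CZ) ⊢ (q, zyzyx, Z) ⊢ (q, yzyx, EZ) ⊢ (q, zyx, Z) ⊢ (q, yx, EZ) ⊢ (q, x, Z)
No transition for (q, x, top Z); M blocks with input x remaining.

stuck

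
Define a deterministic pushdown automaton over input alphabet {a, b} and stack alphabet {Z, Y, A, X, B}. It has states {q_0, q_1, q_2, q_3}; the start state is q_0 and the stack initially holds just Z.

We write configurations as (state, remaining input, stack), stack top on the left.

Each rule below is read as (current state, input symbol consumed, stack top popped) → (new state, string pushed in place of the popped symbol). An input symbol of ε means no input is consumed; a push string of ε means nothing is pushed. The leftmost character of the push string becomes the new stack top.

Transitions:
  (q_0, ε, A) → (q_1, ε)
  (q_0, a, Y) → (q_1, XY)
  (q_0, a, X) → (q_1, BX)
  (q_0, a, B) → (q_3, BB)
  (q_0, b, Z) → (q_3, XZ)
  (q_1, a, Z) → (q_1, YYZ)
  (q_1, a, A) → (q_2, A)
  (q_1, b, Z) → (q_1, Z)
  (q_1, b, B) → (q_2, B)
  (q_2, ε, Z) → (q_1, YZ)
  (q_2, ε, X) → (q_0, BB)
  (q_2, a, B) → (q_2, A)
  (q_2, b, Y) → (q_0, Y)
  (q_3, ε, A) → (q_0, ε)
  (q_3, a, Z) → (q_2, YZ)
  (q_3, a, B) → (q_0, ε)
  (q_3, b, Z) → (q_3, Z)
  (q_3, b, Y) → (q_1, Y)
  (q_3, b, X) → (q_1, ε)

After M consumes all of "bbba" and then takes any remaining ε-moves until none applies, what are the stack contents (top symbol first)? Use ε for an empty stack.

YYZ

(q_0, bbba, Z)
  read b, top Z: go to q_3, push XZ → (q_3, bba, XZ)
  read b, top X: go to q_1, push ε → (q_1, ba, Z)
  read b, top Z: go to q_1, push Z → (q_1, a, Z)
  read a, top Z: go to q_1, push YYZ → (q_1, ε, YYZ)
All input consumed in state q_1 with stack YYZ.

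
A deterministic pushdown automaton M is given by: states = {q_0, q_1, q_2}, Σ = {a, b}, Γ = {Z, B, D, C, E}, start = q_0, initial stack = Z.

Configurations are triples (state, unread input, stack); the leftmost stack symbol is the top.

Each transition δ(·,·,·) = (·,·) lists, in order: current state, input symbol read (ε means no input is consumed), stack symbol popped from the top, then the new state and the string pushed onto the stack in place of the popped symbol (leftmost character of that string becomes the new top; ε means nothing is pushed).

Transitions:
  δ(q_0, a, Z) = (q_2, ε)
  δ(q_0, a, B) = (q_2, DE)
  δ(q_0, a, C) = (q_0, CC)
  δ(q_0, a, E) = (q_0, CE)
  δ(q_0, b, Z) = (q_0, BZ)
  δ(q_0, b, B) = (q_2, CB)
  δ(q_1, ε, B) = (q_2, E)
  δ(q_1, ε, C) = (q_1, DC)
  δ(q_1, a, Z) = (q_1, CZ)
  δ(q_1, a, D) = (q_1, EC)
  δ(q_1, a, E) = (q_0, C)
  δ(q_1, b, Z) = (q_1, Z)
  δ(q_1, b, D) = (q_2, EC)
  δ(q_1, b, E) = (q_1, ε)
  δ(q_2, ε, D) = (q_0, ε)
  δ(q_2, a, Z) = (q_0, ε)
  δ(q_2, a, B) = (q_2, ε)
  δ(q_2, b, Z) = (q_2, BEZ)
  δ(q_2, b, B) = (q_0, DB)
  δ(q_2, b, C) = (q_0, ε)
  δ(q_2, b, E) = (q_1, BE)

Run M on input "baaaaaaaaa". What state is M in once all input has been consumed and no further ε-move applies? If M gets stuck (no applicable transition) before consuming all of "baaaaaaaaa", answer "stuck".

q_0

(q_0, baaaaaaaaa, Z)
  read b, top Z: go to q_0, push BZ → (q_0, aaaaaaaaa, BZ)
  read a, top B: go to q_2, push DE → (q_2, aaaaaaaa, DEZ)
  ε-move, top D: go to q_0, push ε → (q_0, aaaaaaaa, EZ)
  read a, top E: go to q_0, push CE → (q_0, aaaaaaa, CEZ)
  read a, top C: go to q_0, push CC → (q_0, aaaaaa, CCEZ)
  read a, top C: go to q_0, push CC → (q_0, aaaaa, CCCEZ)
  read a, top C: go to q_0, push CC → (q_0, aaaa, CCCCEZ)
  read a, top C: go to q_0, push CC → (q_0, aaa, CCCCCEZ)
  read a, top C: go to q_0, push CC → (q_0, aa, CCCCCCEZ)
  read a, top C: go to q_0, push CC → (q_0, a, CCCCCCCEZ)
  read a, top C: go to q_0, push CC → (q_0, ε, CCCCCCCCEZ)
All input consumed; M is in state q_0.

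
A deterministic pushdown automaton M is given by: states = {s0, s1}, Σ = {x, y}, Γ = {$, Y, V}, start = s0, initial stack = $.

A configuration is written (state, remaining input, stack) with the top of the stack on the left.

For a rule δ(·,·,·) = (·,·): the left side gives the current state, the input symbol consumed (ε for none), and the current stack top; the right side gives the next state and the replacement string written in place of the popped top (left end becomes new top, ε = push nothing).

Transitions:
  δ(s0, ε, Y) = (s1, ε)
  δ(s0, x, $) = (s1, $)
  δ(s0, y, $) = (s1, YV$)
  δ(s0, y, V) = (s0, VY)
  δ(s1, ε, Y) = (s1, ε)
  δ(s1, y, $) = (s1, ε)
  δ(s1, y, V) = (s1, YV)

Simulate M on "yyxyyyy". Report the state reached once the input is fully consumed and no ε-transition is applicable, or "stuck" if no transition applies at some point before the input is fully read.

(s0, yyxyyyy, $)
  read y, top $: go to s1, push YV$ → (s1, yxyyyy, YV$)
  ε-move, top Y: go to s1, push ε → (s1, yxyyyy, V$)
  read y, top V: go to s1, push YV → (s1, xyyyy, YV$)
  ε-move, top Y: go to s1, push ε → (s1, xyyyy, V$)
No transition for (s1, x, top V); M blocks with input xyyyy remaining.

stuck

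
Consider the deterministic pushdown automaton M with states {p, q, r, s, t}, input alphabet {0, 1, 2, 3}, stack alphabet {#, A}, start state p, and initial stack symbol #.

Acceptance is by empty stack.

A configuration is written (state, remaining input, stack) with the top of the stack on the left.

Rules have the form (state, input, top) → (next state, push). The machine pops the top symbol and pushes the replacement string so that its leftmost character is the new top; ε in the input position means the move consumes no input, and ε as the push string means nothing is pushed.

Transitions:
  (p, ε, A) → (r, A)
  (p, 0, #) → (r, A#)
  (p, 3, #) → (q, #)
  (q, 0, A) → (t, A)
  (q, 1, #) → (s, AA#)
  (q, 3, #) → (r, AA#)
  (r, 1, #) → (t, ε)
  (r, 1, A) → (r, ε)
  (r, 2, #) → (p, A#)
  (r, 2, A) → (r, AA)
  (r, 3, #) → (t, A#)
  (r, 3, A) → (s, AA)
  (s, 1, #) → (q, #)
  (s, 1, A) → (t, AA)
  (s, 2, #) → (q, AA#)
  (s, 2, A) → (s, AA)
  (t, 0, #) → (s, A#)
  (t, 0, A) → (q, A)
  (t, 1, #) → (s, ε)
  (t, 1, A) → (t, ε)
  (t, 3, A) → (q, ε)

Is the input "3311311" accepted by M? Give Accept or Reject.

(p, 3311311, #)
  read 3, top #: go to q, push # → (q, 311311, #)
  read 3, top #: go to r, push AA# → (r, 11311, AA#)
  read 1, top A: go to r, push ε → (r, 1311, A#)
  read 1, top A: go to r, push ε → (r, 311, #)
  read 3, top #: go to t, push A# → (t, 11, A#)
  read 1, top A: go to t, push ε → (t, 1, #)
  read 1, top #: go to s, push ε → (s, ε, ε)
All input consumed and the stack is empty.

Accept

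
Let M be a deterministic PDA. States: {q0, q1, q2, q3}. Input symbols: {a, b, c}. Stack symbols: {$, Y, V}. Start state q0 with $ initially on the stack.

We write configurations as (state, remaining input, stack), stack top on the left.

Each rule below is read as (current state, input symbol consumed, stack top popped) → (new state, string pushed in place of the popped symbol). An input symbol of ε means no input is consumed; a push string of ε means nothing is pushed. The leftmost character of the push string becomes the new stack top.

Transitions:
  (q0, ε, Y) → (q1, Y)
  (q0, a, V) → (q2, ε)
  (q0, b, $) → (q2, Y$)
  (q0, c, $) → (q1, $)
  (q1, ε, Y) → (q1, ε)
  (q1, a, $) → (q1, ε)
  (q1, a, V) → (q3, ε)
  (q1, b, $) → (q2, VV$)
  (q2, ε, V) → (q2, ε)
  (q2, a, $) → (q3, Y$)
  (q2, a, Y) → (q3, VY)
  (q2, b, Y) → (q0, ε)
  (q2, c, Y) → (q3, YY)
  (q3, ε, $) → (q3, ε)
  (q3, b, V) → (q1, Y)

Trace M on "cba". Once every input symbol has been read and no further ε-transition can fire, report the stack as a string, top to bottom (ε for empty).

(q0, cba, $) ⊢ (q1, ba, $) ⊢ (q2, a, VV$) ⊢ (q2, a, V$) ⊢ (q2, a, $) ⊢ (q3, ε, Y$)
All input consumed in state q3 with stack Y$.

Y$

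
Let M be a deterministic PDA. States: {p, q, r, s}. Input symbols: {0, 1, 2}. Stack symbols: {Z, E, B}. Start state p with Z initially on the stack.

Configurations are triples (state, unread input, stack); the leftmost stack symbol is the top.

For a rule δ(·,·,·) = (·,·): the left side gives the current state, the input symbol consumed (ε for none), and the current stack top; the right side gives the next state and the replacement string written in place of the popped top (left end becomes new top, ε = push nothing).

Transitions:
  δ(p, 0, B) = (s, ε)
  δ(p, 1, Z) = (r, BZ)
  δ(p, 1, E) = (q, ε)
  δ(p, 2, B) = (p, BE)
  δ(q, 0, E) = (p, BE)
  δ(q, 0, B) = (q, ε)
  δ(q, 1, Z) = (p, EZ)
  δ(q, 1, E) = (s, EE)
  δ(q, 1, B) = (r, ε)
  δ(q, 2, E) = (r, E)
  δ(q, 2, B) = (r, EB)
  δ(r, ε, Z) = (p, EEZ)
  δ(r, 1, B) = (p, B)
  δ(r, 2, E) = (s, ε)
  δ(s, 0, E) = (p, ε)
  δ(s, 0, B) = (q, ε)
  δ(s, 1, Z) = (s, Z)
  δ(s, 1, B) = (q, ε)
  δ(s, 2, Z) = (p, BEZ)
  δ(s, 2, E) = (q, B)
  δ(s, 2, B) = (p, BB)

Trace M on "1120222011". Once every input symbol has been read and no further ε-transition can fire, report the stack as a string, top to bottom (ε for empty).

(p, 1120222011, Z)
  read 1, top Z: go to r, push BZ → (r, 120222011, BZ)
  read 1, top B: go to p, push B → (p, 20222011, BZ)
  read 2, top B: go to p, push BE → (p, 0222011, BEZ)
  read 0, top B: go to s, push ε → (s, 222011, EZ)
  read 2, top E: go to q, push B → (q, 22011, BZ)
  read 2, top B: go to r, push EB → (r, 2011, EBZ)
  read 2, top E: go to s, push ε → (s, 011, BZ)
  read 0, top B: go to q, push ε → (q, 11, Z)
  read 1, top Z: go to p, push EZ → (p, 1, EZ)
  read 1, top E: go to q, push ε → (q, ε, Z)
All input consumed in state q with stack Z.

Z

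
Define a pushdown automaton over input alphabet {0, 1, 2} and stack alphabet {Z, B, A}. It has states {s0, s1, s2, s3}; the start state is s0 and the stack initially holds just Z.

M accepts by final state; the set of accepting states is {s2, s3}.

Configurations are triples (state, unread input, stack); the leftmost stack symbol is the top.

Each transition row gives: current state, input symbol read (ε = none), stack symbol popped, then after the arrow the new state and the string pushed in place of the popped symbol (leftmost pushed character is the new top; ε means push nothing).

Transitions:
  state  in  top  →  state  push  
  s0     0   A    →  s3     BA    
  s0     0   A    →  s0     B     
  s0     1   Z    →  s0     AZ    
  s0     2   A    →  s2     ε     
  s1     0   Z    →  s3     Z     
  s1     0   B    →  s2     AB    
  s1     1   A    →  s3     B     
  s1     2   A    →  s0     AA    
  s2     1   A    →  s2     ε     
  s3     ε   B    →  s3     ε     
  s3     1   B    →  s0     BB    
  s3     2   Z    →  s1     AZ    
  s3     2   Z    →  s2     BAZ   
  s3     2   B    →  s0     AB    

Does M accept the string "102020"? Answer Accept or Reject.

One accepting computation: (s0, 102020, Z) ⊢ (s0, 02020, AZ) ⊢ (s3, 2020, BAZ) ⊢ (s0, 020, ABAZ) ⊢ (s3, 20, BABAZ) ⊢ (s0, 0, ABABAZ) ⊢ (s3, ε, BABABAZ)
All input consumed and state s3 ∈ F.

Accept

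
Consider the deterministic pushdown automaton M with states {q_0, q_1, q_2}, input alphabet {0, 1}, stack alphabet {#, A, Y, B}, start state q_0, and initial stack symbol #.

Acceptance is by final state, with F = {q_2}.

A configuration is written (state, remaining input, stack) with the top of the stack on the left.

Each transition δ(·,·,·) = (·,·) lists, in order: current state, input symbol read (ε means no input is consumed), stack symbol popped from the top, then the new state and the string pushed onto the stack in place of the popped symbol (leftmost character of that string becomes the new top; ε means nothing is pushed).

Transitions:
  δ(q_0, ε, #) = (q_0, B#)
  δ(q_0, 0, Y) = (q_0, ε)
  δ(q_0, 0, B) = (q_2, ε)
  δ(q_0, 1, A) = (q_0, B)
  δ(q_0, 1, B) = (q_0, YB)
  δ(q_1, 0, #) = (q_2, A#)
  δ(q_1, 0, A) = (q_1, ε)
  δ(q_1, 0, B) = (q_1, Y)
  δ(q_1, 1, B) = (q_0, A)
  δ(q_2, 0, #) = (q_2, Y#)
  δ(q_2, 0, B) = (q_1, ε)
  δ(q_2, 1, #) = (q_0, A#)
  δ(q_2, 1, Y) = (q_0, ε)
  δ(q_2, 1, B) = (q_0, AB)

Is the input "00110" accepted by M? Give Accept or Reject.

(q_0, 00110, #)
  ε-move, top #: go to q_0, push B# → (q_0, 00110, B#)
  read 0, top B: go to q_2, push ε → (q_2, 0110, #)
  read 0, top #: go to q_2, push Y# → (q_2, 110, Y#)
  read 1, top Y: go to q_0, push ε → (q_0, 10, #)
  ε-move, top #: go to q_0, push B# → (q_0, 10, B#)
  read 1, top B: go to q_0, push YB → (q_0, 0, YB#)
  read 0, top Y: go to q_0, push ε → (q_0, ε, B#)
All input consumed; state q_0 ∉ F and no further ε-move applies.

Reject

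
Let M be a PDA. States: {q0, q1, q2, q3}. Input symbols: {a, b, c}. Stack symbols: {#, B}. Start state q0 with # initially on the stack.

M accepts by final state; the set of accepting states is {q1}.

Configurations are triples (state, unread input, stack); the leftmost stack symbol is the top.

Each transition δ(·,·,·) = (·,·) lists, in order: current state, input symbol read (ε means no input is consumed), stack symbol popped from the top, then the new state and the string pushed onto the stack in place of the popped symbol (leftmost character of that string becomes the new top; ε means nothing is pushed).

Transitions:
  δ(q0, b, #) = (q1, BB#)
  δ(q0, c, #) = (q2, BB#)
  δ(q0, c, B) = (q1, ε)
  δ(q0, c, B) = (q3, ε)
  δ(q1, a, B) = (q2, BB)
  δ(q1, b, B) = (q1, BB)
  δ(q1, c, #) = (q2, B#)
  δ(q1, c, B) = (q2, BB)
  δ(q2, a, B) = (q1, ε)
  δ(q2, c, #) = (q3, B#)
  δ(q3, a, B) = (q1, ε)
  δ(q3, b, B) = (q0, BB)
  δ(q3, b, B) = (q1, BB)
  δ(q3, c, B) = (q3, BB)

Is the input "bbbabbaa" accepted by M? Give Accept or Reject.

No computation consumes all input and reaches a final state.

Reject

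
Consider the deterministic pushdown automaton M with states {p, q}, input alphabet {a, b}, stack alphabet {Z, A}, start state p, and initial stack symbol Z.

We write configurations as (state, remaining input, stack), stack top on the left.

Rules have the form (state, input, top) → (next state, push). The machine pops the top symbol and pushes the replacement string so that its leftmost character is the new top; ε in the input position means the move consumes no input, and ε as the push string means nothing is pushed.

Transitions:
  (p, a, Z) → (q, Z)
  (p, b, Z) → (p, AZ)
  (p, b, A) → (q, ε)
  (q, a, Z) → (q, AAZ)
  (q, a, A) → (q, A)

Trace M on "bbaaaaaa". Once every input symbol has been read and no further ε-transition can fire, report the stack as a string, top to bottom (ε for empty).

AAZ

(p, bbaaaaaa, Z)
  read b, top Z: go to p, push AZ → (p, baaaaaa, AZ)
  read b, top A: go to q, push ε → (q, aaaaaa, Z)
  read a, top Z: go to q, push AAZ → (q, aaaaa, AAZ)
  read a, top A: go to q, push A → (q, aaaa, AAZ)
  read a, top A: go to q, push A → (q, aaa, AAZ)
  read a, top A: go to q, push A → (q, aa, AAZ)
  read a, top A: go to q, push A → (q, a, AAZ)
  read a, top A: go to q, push A → (q, ε, AAZ)
All input consumed in state q with stack AAZ.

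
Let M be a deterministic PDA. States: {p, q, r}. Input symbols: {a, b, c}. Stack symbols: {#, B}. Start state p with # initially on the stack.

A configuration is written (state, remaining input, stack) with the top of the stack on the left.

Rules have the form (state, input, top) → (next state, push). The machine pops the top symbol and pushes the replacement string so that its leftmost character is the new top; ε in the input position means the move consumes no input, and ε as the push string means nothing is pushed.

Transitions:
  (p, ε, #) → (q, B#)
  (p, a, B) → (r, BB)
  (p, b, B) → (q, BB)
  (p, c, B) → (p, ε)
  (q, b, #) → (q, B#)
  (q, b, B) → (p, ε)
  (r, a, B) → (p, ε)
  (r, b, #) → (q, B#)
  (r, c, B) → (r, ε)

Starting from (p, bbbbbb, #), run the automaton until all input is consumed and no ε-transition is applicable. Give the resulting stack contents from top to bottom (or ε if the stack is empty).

B#

(p, bbbbbb, #)
  ε-move, top #: go to q, push B# → (q, bbbbbb, B#)
  read b, top B: go to p, push ε → (p, bbbbb, #)
  ε-move, top #: go to q, push B# → (q, bbbbb, B#)
  read b, top B: go to p, push ε → (p, bbbb, #)
  ε-move, top #: go to q, push B# → (q, bbbb, B#)
  read b, top B: go to p, push ε → (p, bbb, #)
  ε-move, top #: go to q, push B# → (q, bbb, B#)
  read b, top B: go to p, push ε → (p, bb, #)
  ε-move, top #: go to q, push B# → (q, bb, B#)
  read b, top B: go to p, push ε → (p, b, #)
  ε-move, top #: go to q, push B# → (q, b, B#)
  read b, top B: go to p, push ε → (p, ε, #)
  ε-move, top #: go to q, push B# → (q, ε, B#)
All input consumed in state q with stack B#.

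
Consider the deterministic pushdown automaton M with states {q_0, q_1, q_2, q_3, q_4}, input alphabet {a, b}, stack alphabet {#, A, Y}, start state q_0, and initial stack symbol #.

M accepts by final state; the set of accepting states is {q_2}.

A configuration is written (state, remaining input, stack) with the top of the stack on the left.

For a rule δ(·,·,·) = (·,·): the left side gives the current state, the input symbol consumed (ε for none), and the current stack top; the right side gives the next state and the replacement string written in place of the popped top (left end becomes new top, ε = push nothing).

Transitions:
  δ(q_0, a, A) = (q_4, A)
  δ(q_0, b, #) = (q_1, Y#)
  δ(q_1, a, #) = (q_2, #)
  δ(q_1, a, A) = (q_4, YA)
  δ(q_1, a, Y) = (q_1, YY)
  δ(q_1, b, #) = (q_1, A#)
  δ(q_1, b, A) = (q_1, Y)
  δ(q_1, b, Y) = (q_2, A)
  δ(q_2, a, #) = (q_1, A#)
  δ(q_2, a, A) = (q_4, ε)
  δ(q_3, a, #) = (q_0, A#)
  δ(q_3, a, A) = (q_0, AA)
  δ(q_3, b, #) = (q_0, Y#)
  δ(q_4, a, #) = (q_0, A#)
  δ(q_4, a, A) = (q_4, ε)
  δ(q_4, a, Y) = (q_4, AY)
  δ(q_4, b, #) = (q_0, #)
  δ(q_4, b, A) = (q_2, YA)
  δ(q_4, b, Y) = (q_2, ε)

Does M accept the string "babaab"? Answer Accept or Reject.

Accept

(q_0, babaab, #) ⊢ (q_1, abaab, Y#) ⊢ (q_1, baab, YY#) ⊢ (q_2, aab, AY#) ⊢ (q_4, ab, Y#) ⊢ (q_4, b, AY#) ⊢ (q_2, ε, YAY#)
All input consumed; state q_2 ∈ F.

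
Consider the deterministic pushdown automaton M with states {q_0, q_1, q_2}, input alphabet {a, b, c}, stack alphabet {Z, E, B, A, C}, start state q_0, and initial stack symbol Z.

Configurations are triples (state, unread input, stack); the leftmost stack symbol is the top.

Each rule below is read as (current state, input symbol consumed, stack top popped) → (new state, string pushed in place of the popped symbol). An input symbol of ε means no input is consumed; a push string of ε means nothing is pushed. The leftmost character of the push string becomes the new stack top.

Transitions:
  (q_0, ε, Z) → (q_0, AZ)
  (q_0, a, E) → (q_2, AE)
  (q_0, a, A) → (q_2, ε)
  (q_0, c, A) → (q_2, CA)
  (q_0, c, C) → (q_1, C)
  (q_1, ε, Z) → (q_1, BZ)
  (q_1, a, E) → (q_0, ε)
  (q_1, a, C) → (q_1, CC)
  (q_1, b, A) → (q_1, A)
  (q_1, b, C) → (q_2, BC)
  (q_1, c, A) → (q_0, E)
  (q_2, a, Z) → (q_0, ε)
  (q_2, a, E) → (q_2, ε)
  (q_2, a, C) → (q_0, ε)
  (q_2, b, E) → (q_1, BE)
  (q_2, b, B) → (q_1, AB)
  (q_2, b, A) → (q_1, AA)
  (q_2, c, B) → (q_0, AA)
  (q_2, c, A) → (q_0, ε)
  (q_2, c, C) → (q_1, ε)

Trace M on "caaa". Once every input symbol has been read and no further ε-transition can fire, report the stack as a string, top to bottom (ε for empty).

(q_0, caaa, Z) ⊢ (q_0, caaa, AZ) ⊢ (q_2, aaa, CAZ) ⊢ (q_0, aa, AZ) ⊢ (q_2, a, Z) ⊢ (q_0, ε, ε)
All input consumed in state q_0 with stack ε.

ε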